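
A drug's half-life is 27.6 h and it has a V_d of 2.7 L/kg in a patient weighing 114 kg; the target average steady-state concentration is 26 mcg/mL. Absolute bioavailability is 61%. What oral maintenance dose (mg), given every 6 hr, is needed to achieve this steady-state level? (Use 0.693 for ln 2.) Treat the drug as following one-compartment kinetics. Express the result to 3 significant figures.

Vd(total) = 114 kg × 2.7 L/kg = 307.8 L
k = 0.693/27.6 = 0.02511 h⁻¹, so CL = k·Vd = 0.02511 × 307.8 = 7.729 L/h
D = CL × Css × τ / F = 7.729 × 26 × 6 / 0.61 = 1977 mg

1980 mg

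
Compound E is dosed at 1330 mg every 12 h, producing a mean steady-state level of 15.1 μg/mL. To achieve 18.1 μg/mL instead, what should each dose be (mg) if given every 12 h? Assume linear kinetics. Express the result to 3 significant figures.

1590 mg

For first-order elimination, Css ∝ F·D/(CL·τ); F and CL are unchanged, so Css ∝ D/τ.
D₂ = D₁ × (Css,target / Css,current) = 1330 × 18.1/15.1 = 1594 mg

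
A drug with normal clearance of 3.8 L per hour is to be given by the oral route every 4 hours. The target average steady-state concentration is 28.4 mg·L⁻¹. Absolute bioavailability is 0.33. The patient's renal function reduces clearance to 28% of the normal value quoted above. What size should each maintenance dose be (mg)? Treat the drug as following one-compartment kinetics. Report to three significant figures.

Patient clearance = 0.28 × 3.800 = 1.064 L/h
At steady state, dose per interval replaces the amount cleared in that interval: F·D/τ = CL·Css.
D = CL × Css × τ / F = 1.064 × 28.4 × 4 / 0.33 = 366.3 mg

366 mg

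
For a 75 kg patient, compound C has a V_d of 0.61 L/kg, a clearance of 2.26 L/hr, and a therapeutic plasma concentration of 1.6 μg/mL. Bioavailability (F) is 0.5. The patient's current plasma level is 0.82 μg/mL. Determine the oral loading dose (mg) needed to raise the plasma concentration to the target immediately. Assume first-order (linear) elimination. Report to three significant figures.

71.4 mg

Vd(total) = 75 kg × 0.61 L/kg = 45.75 L
Concentration deficit ΔC = 1.6 − 0.82 = 0.7800 mg/L
LD = Vd × ΔC / F = 45.75 × 0.7800 / 0.5 = 71.37 mg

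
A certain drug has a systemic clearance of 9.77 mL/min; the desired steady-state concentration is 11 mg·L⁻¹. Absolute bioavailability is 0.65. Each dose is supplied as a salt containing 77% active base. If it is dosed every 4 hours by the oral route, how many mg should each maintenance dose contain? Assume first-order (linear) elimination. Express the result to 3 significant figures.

CL = 9.77 mL/min = 9.77 × 0.06 = 0.5862 L/h
D = CL × Css × τ / F / S = 0.5862 × 11 × 4 / 0.65 / 0.77 = 51.53 mg

51.5 mg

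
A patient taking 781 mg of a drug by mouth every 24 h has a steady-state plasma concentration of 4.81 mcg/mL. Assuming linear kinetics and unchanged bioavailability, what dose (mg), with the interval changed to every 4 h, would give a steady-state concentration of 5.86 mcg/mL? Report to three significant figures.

With linear kinetics, Css is proportional to dose rate (D/τ) at fixed clearance.
D₂ = D₁ × (Css,target / Css,current) × (τ₂/τ₁) = 781 × (5.86/4.81) × (4/24) = 158.6 mg

159 mg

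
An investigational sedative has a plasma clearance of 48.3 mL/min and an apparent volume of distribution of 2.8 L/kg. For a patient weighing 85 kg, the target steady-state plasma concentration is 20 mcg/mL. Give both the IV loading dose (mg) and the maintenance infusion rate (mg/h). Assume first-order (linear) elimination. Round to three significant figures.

(a) 4760 mg; (b) 58.0 mg/h

Total Vd = 2.8 × 85 = 238.0 L
Loading: fill Vd to C_target → 238.0 L × 20 mg/L = 4760 mg
CL = 48.3 mL/min × 60/1000 = 2.898 L/h
Maintenance: replace elimination → rate = CL × Css = 2.898 × 20 = 57.96 mg/h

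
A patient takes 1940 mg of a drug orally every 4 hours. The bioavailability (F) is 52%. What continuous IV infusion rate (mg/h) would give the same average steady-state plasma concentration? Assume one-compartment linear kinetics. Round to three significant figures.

252 mg/h

Equivalent systemic input: infusion rate = F·D/τ.
Rate = 0.52 × 1940 / 4 = 252.2 mg/h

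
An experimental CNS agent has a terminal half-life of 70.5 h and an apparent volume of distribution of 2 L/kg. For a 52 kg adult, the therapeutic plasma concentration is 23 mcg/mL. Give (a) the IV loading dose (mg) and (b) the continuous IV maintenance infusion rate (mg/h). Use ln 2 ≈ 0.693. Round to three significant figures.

(a) 2390 mg; (b) 23.5 mg/h

Vd = 2 L/kg × 52 kg = 104.0 L
LD = Vd × C = 104.0 × 23 = 2392 mg
CL = 0.693 × Vd / t½ = 0.693 × 104.0 / 70.5 = 1.022 L/h
Infusion rate = CL × Css = 1.022 × 23 = 23.51 mg/h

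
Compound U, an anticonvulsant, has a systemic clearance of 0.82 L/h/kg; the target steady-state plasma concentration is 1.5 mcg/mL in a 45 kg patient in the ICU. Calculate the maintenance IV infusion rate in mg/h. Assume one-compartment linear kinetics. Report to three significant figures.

55.4 mg/h

CL = 0.82 L/h/kg × 45 kg = 36.90 L/h
At steady state, infusion rate equals elimination rate: rate in = CL × Css.
Rate = CL × Css = 36.90 × 1.5 = 55.35 mg/h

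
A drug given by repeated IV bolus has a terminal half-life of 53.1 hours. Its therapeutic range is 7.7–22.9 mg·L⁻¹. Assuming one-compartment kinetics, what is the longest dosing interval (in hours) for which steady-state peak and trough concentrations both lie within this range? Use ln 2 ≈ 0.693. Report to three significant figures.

83.5 h

k = 0.693 / t½ = 0.693 / 53.1 = 0.01305 h⁻¹
Between IV bolus doses, concentration decays as C = C₀·e^(−kτ), so C_peak/C_trough = e^(kτ).
τ_max = ln(C_peak/C_trough) / k = ln(22.9/7.7) / 0.01305 = 1.090 / 0.01305 = 83.52 h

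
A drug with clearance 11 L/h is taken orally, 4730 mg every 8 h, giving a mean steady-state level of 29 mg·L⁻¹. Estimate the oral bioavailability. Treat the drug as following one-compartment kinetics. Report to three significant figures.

0.540

F·D/τ = CL·Css at steady state → F = CL·Css·τ / D.
F = 11 × 29 × 8 / 4730 = 0.540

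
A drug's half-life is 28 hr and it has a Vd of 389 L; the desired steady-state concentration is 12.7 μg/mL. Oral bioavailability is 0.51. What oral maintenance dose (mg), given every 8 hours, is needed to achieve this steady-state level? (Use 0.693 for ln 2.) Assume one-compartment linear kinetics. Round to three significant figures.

k = 0.693/28 = 0.02475 h⁻¹, so CL = k·Vd = 0.02475 × 389.0 = 9.628 L/h
D = CL × Css × τ / F = 9.628 × 12.7 × 8 / 0.51 = 1918 mg

1920 mg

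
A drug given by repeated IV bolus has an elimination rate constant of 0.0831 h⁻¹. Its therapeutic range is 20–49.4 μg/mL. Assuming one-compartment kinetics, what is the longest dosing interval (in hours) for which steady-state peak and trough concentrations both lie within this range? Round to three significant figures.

Between IV bolus doses, concentration decays as C = C₀·e^(−kτ), so C_peak/C_trough = e^(kτ).
τ_max = ln(C_peak/C_trough) / k = ln(49.4/20) / 0.08310 = 0.9042 / 0.08310 = 10.88 h

10.9 h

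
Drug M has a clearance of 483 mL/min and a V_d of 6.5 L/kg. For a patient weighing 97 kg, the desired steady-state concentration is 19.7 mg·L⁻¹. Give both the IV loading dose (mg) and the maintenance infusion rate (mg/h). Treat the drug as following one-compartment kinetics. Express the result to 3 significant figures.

Vd = 6.5 L/kg × 97 kg = 630.5 L
Loading: fill Vd to C_target → 630.5 L × 19.7 mg/L = 12420 mg
Convert clearance: 483 mL/min × 60 min/h ÷ 1000 mL/L = 28.98 L/h
Infusion rate = 28.98 L/h × 19.7 mg/L = 570.9 mg/h

(a) 12400 mg; (b) 571 mg/h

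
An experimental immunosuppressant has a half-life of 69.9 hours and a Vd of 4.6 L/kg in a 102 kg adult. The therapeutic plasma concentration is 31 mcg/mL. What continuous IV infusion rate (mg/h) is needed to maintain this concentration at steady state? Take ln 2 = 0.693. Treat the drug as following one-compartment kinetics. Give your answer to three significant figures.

Total Vd = 4.6 × 102 = 469.2 L
CL = 0.693 × Vd / t½ = 0.693 × 469.2 / 69.9 = 4.652 L/h
Infusion rate = CL × Css = 4.652 × 31 = 144.2 mg/h

144 mg/h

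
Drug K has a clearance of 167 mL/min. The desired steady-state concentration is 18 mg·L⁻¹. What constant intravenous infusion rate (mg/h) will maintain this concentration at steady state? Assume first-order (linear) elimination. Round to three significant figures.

180 mg/h

CL = 167 mL/min = 167 × 0.06 = 10.02 L/h
At steady state, infusion rate equals elimination rate: rate in = CL × Css.
R₀ = 10.02 × 18 = 180.4 mg/h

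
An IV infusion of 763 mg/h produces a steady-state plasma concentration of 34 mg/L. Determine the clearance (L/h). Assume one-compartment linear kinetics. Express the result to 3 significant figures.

22.4 L/h

At steady state, infusion rate = CL × Css, so CL = rate / Css.
CL = 763 / 34 = 22.44 L/h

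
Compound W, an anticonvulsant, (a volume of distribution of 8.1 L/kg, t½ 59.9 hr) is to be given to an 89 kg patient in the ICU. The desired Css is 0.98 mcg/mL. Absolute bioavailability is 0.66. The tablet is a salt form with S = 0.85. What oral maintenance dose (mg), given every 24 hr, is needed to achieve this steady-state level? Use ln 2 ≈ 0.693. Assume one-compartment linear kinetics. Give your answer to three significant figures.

350 mg

Vd = 8.1 L/kg × 89 kg = 720.9 L
CL = ln 2 · Vd / t½ = 0.693 × 720.9 / 59.9 = 8.340 L/h
D = CL × Css × τ / F / S = 8.340 × 0.98 × 24 / 0.66 / 0.85 = 349.7 mg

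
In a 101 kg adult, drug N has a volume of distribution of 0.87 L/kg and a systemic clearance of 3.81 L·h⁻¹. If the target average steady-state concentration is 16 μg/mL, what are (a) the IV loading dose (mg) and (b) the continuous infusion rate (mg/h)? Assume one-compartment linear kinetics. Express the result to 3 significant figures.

Total Vd = 0.87 × 101 = 87.87 L
LD = Vd · C_target = 87.87 × 16 = 1406 mg
Maintenance: replace elimination → rate = CL × Css = 3.810 × 16 = 60.96 mg/h

(a) 1410 mg; (b) 61.0 mg/h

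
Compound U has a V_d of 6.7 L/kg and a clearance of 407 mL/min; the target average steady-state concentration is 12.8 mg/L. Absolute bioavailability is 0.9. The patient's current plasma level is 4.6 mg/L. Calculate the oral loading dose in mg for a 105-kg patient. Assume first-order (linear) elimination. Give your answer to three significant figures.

Vd(total) = 105 kg × 6.7 L/kg = 703.5 L
The loading dose fills Vd to the target concentration; clearance is irrelevant here.
Concentration deficit ΔC = 12.8 − 4.6 = 8.200 mg/L
LD = Vd × ΔC / F = 703.5 × 8.200 / 0.9 = 6410 mg

6410 mg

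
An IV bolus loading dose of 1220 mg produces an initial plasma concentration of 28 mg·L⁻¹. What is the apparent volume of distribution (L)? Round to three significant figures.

43.6 L

Immediately after an IV bolus, C₀ = Dose / Vd, so Vd = Dose / C₀.
Vd = 1220 / 28 = 43.57 L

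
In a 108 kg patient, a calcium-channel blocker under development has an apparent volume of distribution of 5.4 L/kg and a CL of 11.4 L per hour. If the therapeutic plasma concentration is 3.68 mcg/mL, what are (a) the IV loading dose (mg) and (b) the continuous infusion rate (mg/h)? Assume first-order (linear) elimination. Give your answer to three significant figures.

Total Vd = 5.4 × 108 = 583.2 L
LD = Vd · C_target = 583.2 × 3.68 = 2146 mg
Maintenance infusion rate = CL × Css = 11.40 × 3.68 = 41.95 mg/h

(a) 2150 mg; (b) 42.0 mg/h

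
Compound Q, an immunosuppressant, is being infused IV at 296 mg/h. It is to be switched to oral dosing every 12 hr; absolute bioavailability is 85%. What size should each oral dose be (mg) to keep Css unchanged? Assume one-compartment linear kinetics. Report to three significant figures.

To maintain the same Css, the systemic dosing rate must be unchanged: F·D/τ = infusion rate.
D = rate × τ / F = 296 × 12 / 0.85 = 4179 mg

4180 mg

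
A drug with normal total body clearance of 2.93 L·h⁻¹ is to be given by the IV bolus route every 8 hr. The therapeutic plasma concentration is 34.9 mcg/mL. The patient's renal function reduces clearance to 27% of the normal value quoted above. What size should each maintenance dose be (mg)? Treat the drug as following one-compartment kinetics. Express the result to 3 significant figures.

Patient clearance = 0.27 × 2.930 = 0.7911 L/h
D = CL × Css × τ = 0.7911 × 34.9 × 8 = 220.9 mg

221 mg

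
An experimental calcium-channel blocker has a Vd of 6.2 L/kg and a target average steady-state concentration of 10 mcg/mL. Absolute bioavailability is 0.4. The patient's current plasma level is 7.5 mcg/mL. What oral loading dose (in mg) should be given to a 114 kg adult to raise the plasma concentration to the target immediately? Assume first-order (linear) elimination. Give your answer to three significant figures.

Vd(total) = 114 kg × 6.2 L/kg = 706.8 L
Concentration deficit ΔC = 10 − 7.5 = 2.500 mg/L
LD = Vd × ΔC / F = 706.8 × 2.500 / 0.4 = 4418 mg

4420 mg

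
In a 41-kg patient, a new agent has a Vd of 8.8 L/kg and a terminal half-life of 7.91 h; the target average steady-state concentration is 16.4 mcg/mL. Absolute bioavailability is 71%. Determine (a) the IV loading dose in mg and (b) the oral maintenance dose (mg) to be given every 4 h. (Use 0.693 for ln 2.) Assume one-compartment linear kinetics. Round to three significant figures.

Vd = 8.8 L/kg × 41 kg = 360.8 L
LD = Vd × C = 360.8 × 16.4 = 5917 mg
CL = 0.693 × Vd / t½ = 0.693 × 360.8 / 7.91 = 31.61 L/h
D = CL × Css × τ / F = 31.61 × 16.4 × 4 / 0.71 = 2921 mg

(a) 5920 mg; (b) 2920 mg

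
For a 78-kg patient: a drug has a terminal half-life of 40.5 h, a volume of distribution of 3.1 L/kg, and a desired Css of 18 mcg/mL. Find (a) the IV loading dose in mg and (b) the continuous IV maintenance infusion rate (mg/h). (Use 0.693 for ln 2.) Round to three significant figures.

(a) 4350 mg; (b) 74.5 mg/h

Total Vd = 3.1 × 78 = 241.8 L
LD = Vd × C = 241.8 × 18 = 4352 mg
CL = 0.693 × Vd / t½ = 0.693 × 241.8 / 40.5 = 4.137 L/h
Infusion rate = CL × Css = 4.137 × 18 = 74.47 mg/h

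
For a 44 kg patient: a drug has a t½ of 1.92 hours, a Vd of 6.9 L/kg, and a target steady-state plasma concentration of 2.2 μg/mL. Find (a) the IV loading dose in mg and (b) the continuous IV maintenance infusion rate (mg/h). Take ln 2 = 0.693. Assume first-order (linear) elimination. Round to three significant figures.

(a) 668 mg; (b) 241 mg/h

Total Vd = 6.9 × 44 = 303.6 L
LD = Vd × C = 303.6 × 2.2 = 667.9 mg
CL = 0.693 × Vd / t½ = 0.693 × 303.6 / 1.92 = 109.6 L/h
Infusion rate = CL × Css = 109.6 × 2.2 = 241.1 mg/h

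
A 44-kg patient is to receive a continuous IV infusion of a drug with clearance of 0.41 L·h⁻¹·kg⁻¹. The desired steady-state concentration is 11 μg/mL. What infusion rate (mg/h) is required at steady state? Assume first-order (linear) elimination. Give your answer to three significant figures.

CL = 0.41 L·h⁻¹·kg⁻¹ × 44 kg = 18.04 L/h
R₀ = 18.04 × 11 = 198.4 mg/h

198 mg/h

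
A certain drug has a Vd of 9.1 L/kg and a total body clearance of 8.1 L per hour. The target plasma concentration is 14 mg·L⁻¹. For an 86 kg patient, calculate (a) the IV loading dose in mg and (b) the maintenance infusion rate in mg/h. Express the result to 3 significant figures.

Vd(total) = 86 kg × 9.1 L/kg = 782.6 L
Loading dose = Vd × C = 782.6 × 14 = 10960 mg
Maintenance infusion rate = CL × Css = 8.100 × 14 = 113.4 mg/h

(a) 11000 mg; (b) 113 mg/h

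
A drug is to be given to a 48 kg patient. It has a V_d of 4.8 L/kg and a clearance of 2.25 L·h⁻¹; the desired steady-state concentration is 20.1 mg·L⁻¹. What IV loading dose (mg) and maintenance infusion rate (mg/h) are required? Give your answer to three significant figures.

(a) 4630 mg; (b) 45.2 mg/h

Vd = 4.8 L/kg × 48 kg = 230.4 L
Loading: fill Vd to C_target → 230.4 L × 20.1 mg/L = 4631 mg
Maintenance: replace elimination → rate = CL × Css = 2.250 × 20.1 = 45.23 mg/h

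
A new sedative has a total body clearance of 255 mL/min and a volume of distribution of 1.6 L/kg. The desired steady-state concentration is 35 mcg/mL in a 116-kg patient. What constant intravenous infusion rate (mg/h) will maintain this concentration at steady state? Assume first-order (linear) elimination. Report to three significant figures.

CL = 255 mL/min = 255 × 0.06 = 15.30 L/h
At steady state, infusion rate equals elimination rate: rate in = CL × Css.
Rate = CL × Css = 15.30 × 35 = 535.5 mg/h

536 mg/h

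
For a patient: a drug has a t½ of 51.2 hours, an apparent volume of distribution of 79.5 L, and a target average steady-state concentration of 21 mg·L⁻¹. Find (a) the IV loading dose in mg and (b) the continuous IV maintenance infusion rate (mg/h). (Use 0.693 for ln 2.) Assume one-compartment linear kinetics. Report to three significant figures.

LD = Vd × C = 79.50 × 21 = 1670 mg
CL = 0.693 × Vd / t½ = 0.693 × 79.50 / 51.2 = 1.076 L/h
Infusion rate = CL × Css = 1.076 × 21 = 22.60 mg/h

(a) 1670 mg; (b) 22.6 mg/h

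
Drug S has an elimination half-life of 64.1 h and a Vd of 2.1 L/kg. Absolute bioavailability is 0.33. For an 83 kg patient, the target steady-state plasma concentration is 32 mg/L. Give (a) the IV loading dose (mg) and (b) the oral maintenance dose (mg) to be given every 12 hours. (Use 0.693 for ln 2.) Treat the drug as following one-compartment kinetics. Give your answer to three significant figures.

Vd(total) = 83 kg × 2.1 L/kg = 174.3 L
LD = Vd × C = 174.3 × 32 = 5578 mg
CL = 0.693 × Vd / t½ = 0.693 × 174.3 / 64.1 = 1.884 L/h
D = CL × Css × τ / F = 1.884 × 32 × 12 / 0.33 = 2192 mg

(a) 5580 mg; (b) 2190 mg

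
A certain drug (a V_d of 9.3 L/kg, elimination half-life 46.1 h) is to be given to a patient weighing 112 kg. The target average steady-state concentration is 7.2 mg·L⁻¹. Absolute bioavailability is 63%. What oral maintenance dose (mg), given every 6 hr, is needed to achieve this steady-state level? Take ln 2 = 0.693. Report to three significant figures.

1070 mg

Vd = 9.3 L/kg × 112 kg = 1042 L
CL = 0.693 × Vd / t½ = 0.693 × 1042 / 46.1 = 15.66 L/h
D = CL × Css × τ / F = 15.66 × 7.2 × 6 / 0.63 = 1074 mg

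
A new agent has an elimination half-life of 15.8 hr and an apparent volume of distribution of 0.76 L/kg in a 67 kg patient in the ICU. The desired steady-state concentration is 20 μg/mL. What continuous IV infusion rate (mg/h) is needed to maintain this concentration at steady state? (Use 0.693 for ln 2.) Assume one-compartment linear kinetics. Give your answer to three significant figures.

44.7 mg/h

Vd = 0.76 L/kg × 67 kg = 50.92 L
CL = ln 2 · Vd / t½ = 0.693 × 50.92 / 15.8 = 2.233 L/h
Infusion rate = CL × Css = 2.233 × 20 = 44.66 mg/h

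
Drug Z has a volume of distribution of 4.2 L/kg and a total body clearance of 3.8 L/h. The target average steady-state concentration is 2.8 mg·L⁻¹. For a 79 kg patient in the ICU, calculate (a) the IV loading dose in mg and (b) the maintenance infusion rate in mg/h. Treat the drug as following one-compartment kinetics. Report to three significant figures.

(a) 929 mg; (b) 10.6 mg/h

Vd = 4.2 L/kg × 79 kg = 331.8 L
Loading: fill Vd to C_target → 331.8 L × 2.8 mg/L = 929.0 mg
Maintenance: replace elimination → rate = CL × Css = 3.800 × 2.8 = 10.64 mg/h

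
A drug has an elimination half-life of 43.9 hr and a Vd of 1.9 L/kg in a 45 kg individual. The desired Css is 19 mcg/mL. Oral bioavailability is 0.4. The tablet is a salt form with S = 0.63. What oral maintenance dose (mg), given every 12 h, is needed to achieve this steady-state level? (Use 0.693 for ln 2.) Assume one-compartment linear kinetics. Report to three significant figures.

Total Vd = 1.9 × 45 = 85.50 L
k = 0.693/43.9 = 0.01579 h⁻¹, so CL = k·Vd = 0.01579 × 85.50 = 1.350 L/h
D = CL × Css × τ / F / S = 1.350 × 19 × 12 / 0.4 / 0.63 = 1221 mg

1220 mg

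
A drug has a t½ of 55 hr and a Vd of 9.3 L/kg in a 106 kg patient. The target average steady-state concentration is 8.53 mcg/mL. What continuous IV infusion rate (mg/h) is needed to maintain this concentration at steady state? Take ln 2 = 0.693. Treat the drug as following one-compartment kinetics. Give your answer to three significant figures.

Total Vd = 9.3 × 106 = 985.8 L
CL = ln 2 · Vd / t½ = 0.693 × 985.8 / 55 = 12.42 L/h
Infusion rate = CL × Css = 12.42 × 8.53 = 105.9 mg/h

106 mg/h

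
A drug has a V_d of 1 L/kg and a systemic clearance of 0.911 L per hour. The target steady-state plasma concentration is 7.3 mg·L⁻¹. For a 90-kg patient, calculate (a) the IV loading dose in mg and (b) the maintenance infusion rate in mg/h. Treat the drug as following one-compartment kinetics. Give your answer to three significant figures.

Vd = 1 L/kg × 90 kg = 90.00 L
LD = Vd · C_target = 90.00 × 7.3 = 657.0 mg
Maintenance infusion rate = CL × Css = 0.9110 × 7.3 = 6.650 mg/h

(a) 657 mg; (b) 6.65 mg/h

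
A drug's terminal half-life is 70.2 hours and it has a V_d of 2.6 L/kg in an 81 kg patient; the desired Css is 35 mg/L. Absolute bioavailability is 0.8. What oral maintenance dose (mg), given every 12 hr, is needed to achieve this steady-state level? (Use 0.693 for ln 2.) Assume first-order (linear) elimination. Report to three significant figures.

Vd(total) = 81 kg × 2.6 L/kg = 210.6 L
k = 0.693/70.2 = 0.009872 h⁻¹, so CL = k·Vd = 0.009872 × 210.6 = 2.079 L/h
D = CL × Css × τ / F = 2.079 × 35 × 12 / 0.8 = 1091 mg

1090 mg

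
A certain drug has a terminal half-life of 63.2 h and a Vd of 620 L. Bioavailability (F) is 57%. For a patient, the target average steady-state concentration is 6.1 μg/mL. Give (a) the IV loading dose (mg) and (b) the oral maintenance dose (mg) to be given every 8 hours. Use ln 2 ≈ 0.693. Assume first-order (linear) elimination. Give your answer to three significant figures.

LD = Vd × C = 620.0 × 6.1 = 3782 mg
CL = 0.693 × Vd / t½ = 0.693 × 620.0 / 63.2 = 6.798 L/h
D = CL × Css × τ / F = 6.798 × 6.1 × 8 / 0.57 = 582.0 mg

(a) 3780 mg; (b) 582 mg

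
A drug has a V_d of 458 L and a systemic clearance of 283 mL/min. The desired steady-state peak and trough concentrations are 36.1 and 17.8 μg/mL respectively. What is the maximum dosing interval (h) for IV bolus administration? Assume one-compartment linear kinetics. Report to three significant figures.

19.1 h

CL = 283 mL/min × 60/1000 = 16.98 L/h
k = CL / Vd = 16.98 / 458.0 = 0.03707 h⁻¹
Between IV bolus doses, concentration decays as C = C₀·e^(−kτ), so C_peak/C_trough = e^(kτ).
τ_max = ln(C_peak/C_trough) / k = ln(36.1/17.8) / 0.03707 = 0.7071 / 0.03707 = 19.07 h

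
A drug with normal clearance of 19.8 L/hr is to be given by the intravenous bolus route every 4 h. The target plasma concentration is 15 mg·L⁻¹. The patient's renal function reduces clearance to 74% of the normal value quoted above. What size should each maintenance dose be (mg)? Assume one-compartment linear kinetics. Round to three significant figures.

Patient clearance = 0.74 × 19.80 = 14.65 L/h
D = CL × Css × τ = 14.65 × 15 × 4 = 879.0 mg

879 mg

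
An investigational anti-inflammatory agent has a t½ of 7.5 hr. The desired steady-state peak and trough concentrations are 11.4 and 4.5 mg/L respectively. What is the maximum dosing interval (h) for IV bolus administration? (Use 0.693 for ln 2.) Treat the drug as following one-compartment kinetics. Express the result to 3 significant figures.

10.1 h

k = 0.693 / t½ = 0.693 / 7.5 = 0.09240 h⁻¹
Between IV bolus doses, concentration decays as C = C₀·e^(−kτ), so C_peak/C_trough = e^(kτ).
τ_max = ln(C_peak/C_trough) / k = ln(11.4/4.5) / 0.09240 = 0.9295 / 0.09240 = 10.06 h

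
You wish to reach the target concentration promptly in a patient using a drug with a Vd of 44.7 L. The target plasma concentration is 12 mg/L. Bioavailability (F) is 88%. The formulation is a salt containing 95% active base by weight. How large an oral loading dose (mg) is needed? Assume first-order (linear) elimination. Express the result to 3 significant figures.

LD = Vd × C / F / S = 44.70 × 12.00 / 0.88 / 0.95 = 641.6 mg

642 mg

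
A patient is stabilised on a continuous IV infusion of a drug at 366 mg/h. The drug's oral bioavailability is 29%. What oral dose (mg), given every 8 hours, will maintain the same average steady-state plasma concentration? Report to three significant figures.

To maintain the same Css, the systemic dosing rate must be unchanged: F·D/τ = infusion rate.
D = rate × τ / F = 366 × 8 / 0.29 = 10100 mg

10100 mg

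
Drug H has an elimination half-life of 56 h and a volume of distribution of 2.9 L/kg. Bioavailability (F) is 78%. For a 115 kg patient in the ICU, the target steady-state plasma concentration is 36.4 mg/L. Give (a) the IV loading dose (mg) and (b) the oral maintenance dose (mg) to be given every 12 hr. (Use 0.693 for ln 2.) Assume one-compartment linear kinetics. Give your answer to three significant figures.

(a) 12100 mg; (b) 2310 mg

Vd(total) = 115 kg × 2.9 L/kg = 333.5 L
LD = Vd × C = 333.5 × 36.4 = 12140 mg
CL = 0.693 × Vd / t½ = 0.693 × 333.5 / 56 = 4.127 L/h
D = CL × Css × τ / F = 4.127 × 36.4 × 12 / 0.78 = 2311 mg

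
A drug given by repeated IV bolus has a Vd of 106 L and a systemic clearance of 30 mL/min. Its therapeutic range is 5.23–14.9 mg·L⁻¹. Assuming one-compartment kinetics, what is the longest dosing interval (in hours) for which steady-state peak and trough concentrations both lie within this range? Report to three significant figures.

Convert clearance: 30 mL/min × 60 min/h ÷ 1000 mL/L = 1.800 L/h
k = CL / Vd = 1.800 / 106.0 = 0.01698 h⁻¹
Between IV bolus doses, concentration decays as C = C₀·e^(−kτ), so C_peak/C_trough = e^(kτ).
τ_max = ln(C_peak/C_trough) / k = ln(14.9/5.23) / 0.01698 = 1.047 / 0.01698 = 61.66 h

61.7 h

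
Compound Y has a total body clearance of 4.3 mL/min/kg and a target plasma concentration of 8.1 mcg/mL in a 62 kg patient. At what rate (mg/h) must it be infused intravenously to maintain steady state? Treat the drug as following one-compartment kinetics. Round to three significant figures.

CL = 4.3 mL/min/kg × 62 kg = 266.6 mL/min = 266.6 × 60/1000 = 16.00 L/h
Rate = CL × Css = 16.00 × 8.1 = 129.6 mg/h

130 mg/h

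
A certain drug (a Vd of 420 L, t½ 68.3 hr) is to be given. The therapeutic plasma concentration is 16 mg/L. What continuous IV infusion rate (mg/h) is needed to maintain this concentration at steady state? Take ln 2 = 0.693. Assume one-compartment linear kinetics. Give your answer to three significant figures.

CL = 0.693 × Vd / t½ = 0.693 × 420.0 / 68.3 = 4.261 L/h
Infusion rate = CL × Css = 4.261 × 16 = 68.18 mg/h

68.2 mg/h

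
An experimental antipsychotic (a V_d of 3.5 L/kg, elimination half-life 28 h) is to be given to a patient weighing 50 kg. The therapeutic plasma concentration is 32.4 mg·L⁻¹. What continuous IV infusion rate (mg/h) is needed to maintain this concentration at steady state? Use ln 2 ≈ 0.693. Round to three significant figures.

140 mg/h

Vd = 3.5 L/kg × 50 kg = 175.0 L
CL = ln 2 · Vd / t½ = 0.693 × 175.0 / 28 = 4.331 L/h
Infusion rate = CL × Css = 4.331 × 32.4 = 140.3 mg/h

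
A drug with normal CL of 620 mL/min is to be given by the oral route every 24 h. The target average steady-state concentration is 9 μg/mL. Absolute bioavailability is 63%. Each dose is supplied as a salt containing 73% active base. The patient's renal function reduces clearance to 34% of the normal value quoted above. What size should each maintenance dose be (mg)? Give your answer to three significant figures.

CL = 620 mL/min × 60/1000 = 37.20 L/h
Patient clearance = 0.34 × 37.20 = 12.65 L/h
D = CL × Css × τ / F / S = 12.65 × 9 × 24 / 0.63 / 0.73 = 5941 mg

5940 mg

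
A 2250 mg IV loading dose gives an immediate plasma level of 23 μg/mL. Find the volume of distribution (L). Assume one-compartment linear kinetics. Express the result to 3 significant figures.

97.8 L

Immediately after an IV bolus, C₀ = Dose / Vd, so Vd = Dose / C₀.
Vd = 2250 / 23 = 97.83 L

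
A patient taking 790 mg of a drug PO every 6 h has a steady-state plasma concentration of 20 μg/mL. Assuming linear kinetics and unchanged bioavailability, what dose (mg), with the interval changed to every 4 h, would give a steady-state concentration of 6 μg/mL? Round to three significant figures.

With linear kinetics, Css is proportional to dose rate (D/τ) at fixed clearance.
D₂ = D₁ × (Css,target / Css,current) × (τ₂/τ₁) = 790 × (6/20) × (4/6) = 158.0 mg

158 mg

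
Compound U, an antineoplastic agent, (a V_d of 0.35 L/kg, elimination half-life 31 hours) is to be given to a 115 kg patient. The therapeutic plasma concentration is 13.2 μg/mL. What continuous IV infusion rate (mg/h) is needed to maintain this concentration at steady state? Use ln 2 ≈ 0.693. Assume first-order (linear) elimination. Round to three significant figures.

11.9 mg/h

Total Vd = 0.35 × 115 = 40.25 L
k = 0.693/31 = 0.02235 h⁻¹, so CL = k·Vd = 0.02235 × 40.25 = 0.8996 L/h
Infusion rate = CL × Css = 0.8996 × 13.2 = 11.87 mg/h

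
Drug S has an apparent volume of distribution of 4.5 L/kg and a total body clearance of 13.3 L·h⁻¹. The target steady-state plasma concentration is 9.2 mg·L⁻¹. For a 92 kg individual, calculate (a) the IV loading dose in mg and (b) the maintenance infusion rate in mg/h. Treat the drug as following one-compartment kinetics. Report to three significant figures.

(a) 3810 mg; (b) 122 mg/h

Vd(total) = 92 kg × 4.5 L/kg = 414.0 L
Loading: fill Vd to C_target → 414.0 L × 9.2 mg/L = 3809 mg
Maintenance infusion rate = CL × Css = 13.30 × 9.2 = 122.4 mg/h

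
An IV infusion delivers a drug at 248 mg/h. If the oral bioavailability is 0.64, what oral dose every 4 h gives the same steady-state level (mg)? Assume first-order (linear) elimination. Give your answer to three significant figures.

To maintain the same Css, the systemic dosing rate must be unchanged: F·D/τ = infusion rate.
D = rate × τ / F = 248 × 4 / 0.64 = 1550 mg

1550 mg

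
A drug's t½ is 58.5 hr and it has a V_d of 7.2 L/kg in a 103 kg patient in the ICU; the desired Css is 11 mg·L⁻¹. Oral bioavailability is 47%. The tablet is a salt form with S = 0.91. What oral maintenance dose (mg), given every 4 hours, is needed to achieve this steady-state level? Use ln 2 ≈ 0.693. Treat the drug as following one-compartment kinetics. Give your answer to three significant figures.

904 mg

Vd(total) = 103 kg × 7.2 L/kg = 741.6 L
CL = 0.693 × Vd / t½ = 0.693 × 741.6 / 58.5 = 8.785 L/h
D = CL × Css × τ / F / S = 8.785 × 11 × 4 / 0.47 / 0.91 = 903.8 mg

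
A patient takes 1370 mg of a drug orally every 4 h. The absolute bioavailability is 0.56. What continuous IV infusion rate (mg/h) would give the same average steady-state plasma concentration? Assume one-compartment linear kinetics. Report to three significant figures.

192 mg/h

Equivalent systemic input: infusion rate = F·D/τ.
Rate = 0.56 × 1370 / 4 = 191.8 mg/h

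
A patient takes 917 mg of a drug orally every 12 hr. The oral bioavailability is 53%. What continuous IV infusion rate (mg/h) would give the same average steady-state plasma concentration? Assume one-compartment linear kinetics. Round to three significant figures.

40.5 mg/h

Equivalent systemic input: infusion rate = F·D/τ.
Rate = 0.53 × 917 / 12 = 40.50 mg/h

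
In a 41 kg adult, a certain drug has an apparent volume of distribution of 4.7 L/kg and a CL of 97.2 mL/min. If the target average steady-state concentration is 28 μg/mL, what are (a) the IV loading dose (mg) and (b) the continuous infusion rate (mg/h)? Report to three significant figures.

Vd = 4.7 L/kg × 41 kg = 192.7 L
LD = Vd · C_target = 192.7 × 28 = 5396 mg
CL = 97.2 mL/min = 97.2 × 0.06 = 5.832 L/h
Infusion rate = 5.832 L/h × 28 mg/L = 163.3 mg/h

(a) 5400 mg; (b) 163 mg/h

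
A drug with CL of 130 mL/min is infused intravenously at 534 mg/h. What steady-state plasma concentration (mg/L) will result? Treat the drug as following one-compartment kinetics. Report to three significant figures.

CL = 130 mL/min = 130 × 0.06 = 7.800 L/h
Css = rate / CL = 534 / 7.800 = 68.46 mg/L

68.5 mg/L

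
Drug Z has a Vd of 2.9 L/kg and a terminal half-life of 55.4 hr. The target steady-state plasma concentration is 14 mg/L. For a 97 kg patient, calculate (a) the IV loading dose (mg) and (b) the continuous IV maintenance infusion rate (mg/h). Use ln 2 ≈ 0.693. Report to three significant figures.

(a) 3940 mg; (b) 49.3 mg/h

Vd = 2.9 L/kg × 97 kg = 281.3 L
LD = Vd × C = 281.3 × 14 = 3938 mg
CL = 0.693 × Vd / t½ = 0.693 × 281.3 / 55.4 = 3.519 L/h
Infusion rate = CL × Css = 3.519 × 14 = 49.27 mg/h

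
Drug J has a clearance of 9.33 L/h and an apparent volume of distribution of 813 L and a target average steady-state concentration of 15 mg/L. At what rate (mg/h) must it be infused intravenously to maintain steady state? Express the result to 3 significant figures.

Infusion rate = CL · Css = 9.330 L/h × 15 mg/L = 140.0 mg/h

140 mg/h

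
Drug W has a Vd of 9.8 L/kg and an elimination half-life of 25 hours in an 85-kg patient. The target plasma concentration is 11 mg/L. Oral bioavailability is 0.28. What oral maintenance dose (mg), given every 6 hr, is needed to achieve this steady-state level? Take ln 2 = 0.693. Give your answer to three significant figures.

5440 mg

Vd(total) = 85 kg × 9.8 L/kg = 833.0 L
CL = 0.693 × Vd / t½ = 0.693 × 833.0 / 25 = 23.09 L/h
D = CL × Css × τ / F = 23.09 × 11 × 6 / 0.28 = 5443 mg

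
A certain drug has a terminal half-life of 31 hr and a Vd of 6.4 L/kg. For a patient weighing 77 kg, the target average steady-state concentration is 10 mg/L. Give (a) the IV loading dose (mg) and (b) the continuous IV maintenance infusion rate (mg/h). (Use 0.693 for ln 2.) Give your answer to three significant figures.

Vd(total) = 77 kg × 6.4 L/kg = 492.8 L
LD = Vd × C = 492.8 × 10 = 4928 mg
CL = 0.693 × Vd / t½ = 0.693 × 492.8 / 31 = 11.02 L/h
Infusion rate = CL × Css = 11.02 × 10 = 110.2 mg/h

(a) 4930 mg; (b) 110 mg/h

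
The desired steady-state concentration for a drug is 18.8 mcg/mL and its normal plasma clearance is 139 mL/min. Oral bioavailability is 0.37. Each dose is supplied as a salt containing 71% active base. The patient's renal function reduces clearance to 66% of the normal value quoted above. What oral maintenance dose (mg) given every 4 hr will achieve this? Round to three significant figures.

Convert clearance: 139 mL/min × 60 min/h ÷ 1000 mL/L = 8.340 L/h
Patient clearance = 0.66 × 8.340 = 5.504 L/h
At steady state, dose per interval replaces the amount cleared in that interval: F·S·D/τ = CL·Css.
D = CL × Css × τ / F / S = 5.504 × 18.8 × 4 / 0.37 / 0.71 = 1576 mg

1580 mg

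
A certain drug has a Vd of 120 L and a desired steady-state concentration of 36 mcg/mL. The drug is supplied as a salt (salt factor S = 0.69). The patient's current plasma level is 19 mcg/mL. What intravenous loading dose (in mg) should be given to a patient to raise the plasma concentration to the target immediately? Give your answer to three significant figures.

Concentration deficit ΔC = 36 − 19 = 17.00 mg/L
LD = Vd × ΔC / S = 120.0 × 17.00 / 0.69 = 2957 mg

2960 mg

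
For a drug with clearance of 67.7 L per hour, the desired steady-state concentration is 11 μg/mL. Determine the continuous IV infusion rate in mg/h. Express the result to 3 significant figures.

745 mg/h

At steady state, infusion rate equals elimination rate: rate in = CL × Css.
Infusion rate = CL · Css = 67.70 L/h × 11 mg/L = 744.7 mg/h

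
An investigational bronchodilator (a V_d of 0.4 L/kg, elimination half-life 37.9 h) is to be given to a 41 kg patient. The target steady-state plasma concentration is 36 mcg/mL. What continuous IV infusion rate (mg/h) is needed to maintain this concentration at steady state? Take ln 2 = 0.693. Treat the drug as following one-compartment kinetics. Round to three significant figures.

Vd = 0.4 L/kg × 41 kg = 16.40 L
k = 0.693/37.9 = 0.01828 h⁻¹, so CL = k·Vd = 0.01828 × 16.40 = 0.2998 L/h
Infusion rate = CL × Css = 0.2998 × 36 = 10.79 mg/h

10.8 mg/h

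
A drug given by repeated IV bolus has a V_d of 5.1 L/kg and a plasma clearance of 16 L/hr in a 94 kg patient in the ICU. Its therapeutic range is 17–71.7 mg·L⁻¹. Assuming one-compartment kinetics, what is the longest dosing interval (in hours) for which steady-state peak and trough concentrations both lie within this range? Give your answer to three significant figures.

43.1 h

Vd = 5.1 L/kg × 94 kg = 479.4 L
k = CL / Vd = 16.00 / 479.4 = 0.03338 h⁻¹
Between IV bolus doses, concentration decays as C = C₀·e^(−kτ), so C_peak/C_trough = e^(kτ).
τ_max = ln(C_peak/C_trough) / k = ln(71.7/17) / 0.03338 = 1.439 / 0.03338 = 43.11 h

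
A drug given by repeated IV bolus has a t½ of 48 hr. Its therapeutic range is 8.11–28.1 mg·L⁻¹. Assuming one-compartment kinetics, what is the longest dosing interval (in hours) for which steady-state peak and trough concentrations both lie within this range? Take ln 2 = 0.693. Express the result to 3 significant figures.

86.1 h

k = 0.693 / t½ = 0.693 / 48 = 0.01444 h⁻¹
Between IV bolus doses, concentration decays as C = C₀·e^(−kτ), so C_peak/C_trough = e^(kτ).
τ_max = ln(C_peak/C_trough) / k = ln(28.1/8.11) / 0.01444 = 1.243 / 0.01444 = 86.08 h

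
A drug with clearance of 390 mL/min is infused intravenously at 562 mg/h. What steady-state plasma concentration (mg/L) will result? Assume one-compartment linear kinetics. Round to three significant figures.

24.0 mg/L

CL = 390 mL/min × 60/1000 = 23.40 L/h
Css = rate / CL = 562 / 23.40 = 24.02 mg/L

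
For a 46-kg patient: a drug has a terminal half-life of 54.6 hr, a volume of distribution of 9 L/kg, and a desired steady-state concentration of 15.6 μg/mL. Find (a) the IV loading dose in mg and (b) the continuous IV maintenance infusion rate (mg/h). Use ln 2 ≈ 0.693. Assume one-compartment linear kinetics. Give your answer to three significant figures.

Vd = 9 L/kg × 46 kg = 414.0 L
LD = Vd × C = 414.0 × 15.6 = 6458 mg
CL = 0.693 × Vd / t½ = 0.693 × 414.0 / 54.6 = 5.255 L/h
Infusion rate = CL × Css = 5.255 × 15.6 = 81.98 mg/h

(a) 6460 mg; (b) 82.0 mg/h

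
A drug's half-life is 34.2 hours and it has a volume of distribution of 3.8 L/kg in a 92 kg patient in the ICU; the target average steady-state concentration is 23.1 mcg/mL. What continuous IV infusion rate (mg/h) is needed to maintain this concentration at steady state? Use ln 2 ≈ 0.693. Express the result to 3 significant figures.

Vd = 3.8 L/kg × 92 kg = 349.6 L
CL = 0.693 × Vd / t½ = 0.693 × 349.6 / 34.2 = 7.084 L/h
Infusion rate = CL × Css = 7.084 × 23.1 = 163.6 mg/h

164 mg/h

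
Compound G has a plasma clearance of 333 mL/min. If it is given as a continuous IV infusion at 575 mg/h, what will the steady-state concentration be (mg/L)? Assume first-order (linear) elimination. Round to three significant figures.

28.8 mg/L

Convert clearance: 333 mL/min × 60 min/h ÷ 1000 mL/L = 19.98 L/h
Css = rate / CL = 575 / 19.98 = 28.78 mg/L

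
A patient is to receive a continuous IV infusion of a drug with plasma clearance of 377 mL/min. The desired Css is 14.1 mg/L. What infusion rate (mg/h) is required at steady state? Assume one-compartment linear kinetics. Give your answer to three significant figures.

Convert clearance: 377 mL/min × 60 min/h ÷ 1000 mL/L = 22.62 L/h
R₀ = 22.62 × 14.1 = 318.9 mg/h

319 mg/h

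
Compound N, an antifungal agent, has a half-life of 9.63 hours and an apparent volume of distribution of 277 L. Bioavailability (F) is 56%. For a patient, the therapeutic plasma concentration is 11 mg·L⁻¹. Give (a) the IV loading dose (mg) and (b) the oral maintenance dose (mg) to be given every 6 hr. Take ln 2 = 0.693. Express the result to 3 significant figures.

LD = Vd × C = 277.0 × 11 = 3047 mg
CL = 0.693 × Vd / t½ = 0.693 × 277.0 / 9.63 = 19.93 L/h
D = CL × Css × τ / F = 19.93 × 11 × 6 / 0.56 = 2349 mg

(a) 3050 mg; (b) 2350 mg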